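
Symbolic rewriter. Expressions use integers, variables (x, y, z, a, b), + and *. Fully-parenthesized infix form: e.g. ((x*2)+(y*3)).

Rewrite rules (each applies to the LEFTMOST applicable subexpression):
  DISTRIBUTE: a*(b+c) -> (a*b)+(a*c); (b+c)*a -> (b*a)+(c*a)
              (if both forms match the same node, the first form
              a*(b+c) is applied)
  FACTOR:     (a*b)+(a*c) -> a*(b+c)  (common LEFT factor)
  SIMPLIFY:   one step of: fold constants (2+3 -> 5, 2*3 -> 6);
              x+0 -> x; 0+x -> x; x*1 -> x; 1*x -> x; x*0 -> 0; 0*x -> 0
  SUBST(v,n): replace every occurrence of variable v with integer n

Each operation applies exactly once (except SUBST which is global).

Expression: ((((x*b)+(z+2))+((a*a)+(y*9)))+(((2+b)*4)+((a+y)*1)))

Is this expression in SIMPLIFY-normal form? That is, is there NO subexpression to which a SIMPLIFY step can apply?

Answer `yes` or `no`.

Answer: no

Derivation:
Expression: ((((x*b)+(z+2))+((a*a)+(y*9)))+(((2+b)*4)+((a+y)*1)))
Scanning for simplifiable subexpressions (pre-order)...
  at root: ((((x*b)+(z+2))+((a*a)+(y*9)))+(((2+b)*4)+((a+y)*1))) (not simplifiable)
  at L: (((x*b)+(z+2))+((a*a)+(y*9))) (not simplifiable)
  at LL: ((x*b)+(z+2)) (not simplifiable)
  at LLL: (x*b) (not simplifiable)
  at LLR: (z+2) (not simplifiable)
  at LR: ((a*a)+(y*9)) (not simplifiable)
  at LRL: (a*a) (not simplifiable)
  at LRR: (y*9) (not simplifiable)
  at R: (((2+b)*4)+((a+y)*1)) (not simplifiable)
  at RL: ((2+b)*4) (not simplifiable)
  at RLL: (2+b) (not simplifiable)
  at RR: ((a+y)*1) (SIMPLIFIABLE)
  at RRL: (a+y) (not simplifiable)
Found simplifiable subexpr at path RR: ((a+y)*1)
One SIMPLIFY step would give: ((((x*b)+(z+2))+((a*a)+(y*9)))+(((2+b)*4)+(a+y)))
-> NOT in normal form.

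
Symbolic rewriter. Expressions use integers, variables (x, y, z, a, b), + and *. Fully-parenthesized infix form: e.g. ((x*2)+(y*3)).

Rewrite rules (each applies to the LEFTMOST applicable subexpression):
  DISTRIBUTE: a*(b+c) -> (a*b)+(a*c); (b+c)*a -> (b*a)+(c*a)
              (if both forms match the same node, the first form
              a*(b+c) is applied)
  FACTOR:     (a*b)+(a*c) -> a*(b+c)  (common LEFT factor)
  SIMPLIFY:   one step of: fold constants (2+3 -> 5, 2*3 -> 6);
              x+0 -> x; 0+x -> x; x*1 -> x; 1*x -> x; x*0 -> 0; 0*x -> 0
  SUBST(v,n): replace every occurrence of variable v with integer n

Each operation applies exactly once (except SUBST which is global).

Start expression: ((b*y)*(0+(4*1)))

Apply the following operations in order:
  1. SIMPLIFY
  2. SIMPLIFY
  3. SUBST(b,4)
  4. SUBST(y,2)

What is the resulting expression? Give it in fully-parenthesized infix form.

Answer: ((4*2)*4)

Derivation:
Start: ((b*y)*(0+(4*1)))
Apply SIMPLIFY at R (target: (0+(4*1))): ((b*y)*(0+(4*1))) -> ((b*y)*(4*1))
Apply SIMPLIFY at R (target: (4*1)): ((b*y)*(4*1)) -> ((b*y)*4)
Apply SUBST(b,4): ((b*y)*4) -> ((4*y)*4)
Apply SUBST(y,2): ((4*y)*4) -> ((4*2)*4)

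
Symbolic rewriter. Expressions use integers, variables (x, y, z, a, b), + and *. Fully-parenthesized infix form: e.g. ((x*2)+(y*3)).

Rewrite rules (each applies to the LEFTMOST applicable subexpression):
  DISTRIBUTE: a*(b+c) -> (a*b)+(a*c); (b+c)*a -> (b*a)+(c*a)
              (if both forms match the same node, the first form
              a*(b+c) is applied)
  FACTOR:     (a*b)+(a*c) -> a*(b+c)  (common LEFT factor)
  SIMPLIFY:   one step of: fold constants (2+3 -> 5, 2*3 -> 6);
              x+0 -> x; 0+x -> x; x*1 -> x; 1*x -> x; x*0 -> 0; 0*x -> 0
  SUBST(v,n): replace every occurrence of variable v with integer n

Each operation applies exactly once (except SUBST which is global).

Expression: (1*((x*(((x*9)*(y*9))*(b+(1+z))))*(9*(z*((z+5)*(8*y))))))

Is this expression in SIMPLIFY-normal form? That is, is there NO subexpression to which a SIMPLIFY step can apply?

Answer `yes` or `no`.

Expression: (1*((x*(((x*9)*(y*9))*(b+(1+z))))*(9*(z*((z+5)*(8*y))))))
Scanning for simplifiable subexpressions (pre-order)...
  at root: (1*((x*(((x*9)*(y*9))*(b+(1+z))))*(9*(z*((z+5)*(8*y)))))) (SIMPLIFIABLE)
  at R: ((x*(((x*9)*(y*9))*(b+(1+z))))*(9*(z*((z+5)*(8*y))))) (not simplifiable)
  at RL: (x*(((x*9)*(y*9))*(b+(1+z)))) (not simplifiable)
  at RLR: (((x*9)*(y*9))*(b+(1+z))) (not simplifiable)
  at RLRL: ((x*9)*(y*9)) (not simplifiable)
  at RLRLL: (x*9) (not simplifiable)
  at RLRLR: (y*9) (not simplifiable)
  at RLRR: (b+(1+z)) (not simplifiable)
  at RLRRR: (1+z) (not simplifiable)
  at RR: (9*(z*((z+5)*(8*y)))) (not simplifiable)
  at RRR: (z*((z+5)*(8*y))) (not simplifiable)
  at RRRR: ((z+5)*(8*y)) (not simplifiable)
  at RRRRL: (z+5) (not simplifiable)
  at RRRRR: (8*y) (not simplifiable)
Found simplifiable subexpr at path root: (1*((x*(((x*9)*(y*9))*(b+(1+z))))*(9*(z*((z+5)*(8*y))))))
One SIMPLIFY step would give: ((x*(((x*9)*(y*9))*(b+(1+z))))*(9*(z*((z+5)*(8*y)))))
-> NOT in normal form.

Answer: no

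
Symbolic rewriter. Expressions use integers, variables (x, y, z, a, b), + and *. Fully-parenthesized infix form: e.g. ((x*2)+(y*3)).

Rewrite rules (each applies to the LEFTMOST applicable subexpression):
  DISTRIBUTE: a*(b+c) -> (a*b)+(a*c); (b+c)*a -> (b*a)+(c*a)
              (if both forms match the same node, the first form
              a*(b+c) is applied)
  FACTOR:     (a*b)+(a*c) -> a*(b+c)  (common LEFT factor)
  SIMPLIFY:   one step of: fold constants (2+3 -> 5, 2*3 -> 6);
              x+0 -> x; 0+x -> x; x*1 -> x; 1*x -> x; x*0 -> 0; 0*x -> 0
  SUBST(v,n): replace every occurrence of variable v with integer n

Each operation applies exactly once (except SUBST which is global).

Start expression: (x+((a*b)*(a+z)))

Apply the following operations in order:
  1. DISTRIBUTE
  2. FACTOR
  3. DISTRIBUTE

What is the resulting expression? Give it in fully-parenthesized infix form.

Answer: (x+(((a*b)*a)+((a*b)*z)))

Derivation:
Start: (x+((a*b)*(a+z)))
Apply DISTRIBUTE at R (target: ((a*b)*(a+z))): (x+((a*b)*(a+z))) -> (x+(((a*b)*a)+((a*b)*z)))
Apply FACTOR at R (target: (((a*b)*a)+((a*b)*z))): (x+(((a*b)*a)+((a*b)*z))) -> (x+((a*b)*(a+z)))
Apply DISTRIBUTE at R (target: ((a*b)*(a+z))): (x+((a*b)*(a+z))) -> (x+(((a*b)*a)+((a*b)*z)))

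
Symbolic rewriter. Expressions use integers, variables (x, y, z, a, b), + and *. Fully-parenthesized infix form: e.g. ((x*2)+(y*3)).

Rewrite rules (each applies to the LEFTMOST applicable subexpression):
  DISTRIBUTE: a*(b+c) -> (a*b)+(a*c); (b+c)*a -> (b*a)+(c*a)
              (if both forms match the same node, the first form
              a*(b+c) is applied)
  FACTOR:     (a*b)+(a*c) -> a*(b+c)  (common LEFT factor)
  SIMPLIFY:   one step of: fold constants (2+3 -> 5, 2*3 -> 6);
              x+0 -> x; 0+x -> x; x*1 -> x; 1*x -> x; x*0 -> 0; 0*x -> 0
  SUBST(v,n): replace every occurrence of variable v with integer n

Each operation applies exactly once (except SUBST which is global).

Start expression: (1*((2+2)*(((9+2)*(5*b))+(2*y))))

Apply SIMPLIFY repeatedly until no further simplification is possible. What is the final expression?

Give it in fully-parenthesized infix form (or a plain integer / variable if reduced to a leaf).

Start: (1*((2+2)*(((9+2)*(5*b))+(2*y))))
Step 1: at root: (1*((2+2)*(((9+2)*(5*b))+(2*y)))) -> ((2+2)*(((9+2)*(5*b))+(2*y))); overall: (1*((2+2)*(((9+2)*(5*b))+(2*y)))) -> ((2+2)*(((9+2)*(5*b))+(2*y)))
Step 2: at L: (2+2) -> 4; overall: ((2+2)*(((9+2)*(5*b))+(2*y))) -> (4*(((9+2)*(5*b))+(2*y)))
Step 3: at RLL: (9+2) -> 11; overall: (4*(((9+2)*(5*b))+(2*y))) -> (4*((11*(5*b))+(2*y)))
Fixed point: (4*((11*(5*b))+(2*y)))

Answer: (4*((11*(5*b))+(2*y)))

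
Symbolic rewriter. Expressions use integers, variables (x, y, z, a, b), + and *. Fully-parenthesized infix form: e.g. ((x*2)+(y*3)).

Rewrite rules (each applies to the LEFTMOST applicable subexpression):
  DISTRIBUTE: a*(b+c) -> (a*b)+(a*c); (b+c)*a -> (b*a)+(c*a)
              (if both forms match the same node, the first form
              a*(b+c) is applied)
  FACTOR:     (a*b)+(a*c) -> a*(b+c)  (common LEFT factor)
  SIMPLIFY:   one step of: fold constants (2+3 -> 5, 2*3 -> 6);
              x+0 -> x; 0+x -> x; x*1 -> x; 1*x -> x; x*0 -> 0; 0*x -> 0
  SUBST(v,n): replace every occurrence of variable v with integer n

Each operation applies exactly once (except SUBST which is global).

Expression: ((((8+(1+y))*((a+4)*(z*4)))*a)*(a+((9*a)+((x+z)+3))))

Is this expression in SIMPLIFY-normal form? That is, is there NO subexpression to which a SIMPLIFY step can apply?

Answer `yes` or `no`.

Expression: ((((8+(1+y))*((a+4)*(z*4)))*a)*(a+((9*a)+((x+z)+3))))
Scanning for simplifiable subexpressions (pre-order)...
  at root: ((((8+(1+y))*((a+4)*(z*4)))*a)*(a+((9*a)+((x+z)+3)))) (not simplifiable)
  at L: (((8+(1+y))*((a+4)*(z*4)))*a) (not simplifiable)
  at LL: ((8+(1+y))*((a+4)*(z*4))) (not simplifiable)
  at LLL: (8+(1+y)) (not simplifiable)
  at LLLR: (1+y) (not simplifiable)
  at LLR: ((a+4)*(z*4)) (not simplifiable)
  at LLRL: (a+4) (not simplifiable)
  at LLRR: (z*4) (not simplifiable)
  at R: (a+((9*a)+((x+z)+3))) (not simplifiable)
  at RR: ((9*a)+((x+z)+3)) (not simplifiable)
  at RRL: (9*a) (not simplifiable)
  at RRR: ((x+z)+3) (not simplifiable)
  at RRRL: (x+z) (not simplifiable)
Result: no simplifiable subexpression found -> normal form.

Answer: yes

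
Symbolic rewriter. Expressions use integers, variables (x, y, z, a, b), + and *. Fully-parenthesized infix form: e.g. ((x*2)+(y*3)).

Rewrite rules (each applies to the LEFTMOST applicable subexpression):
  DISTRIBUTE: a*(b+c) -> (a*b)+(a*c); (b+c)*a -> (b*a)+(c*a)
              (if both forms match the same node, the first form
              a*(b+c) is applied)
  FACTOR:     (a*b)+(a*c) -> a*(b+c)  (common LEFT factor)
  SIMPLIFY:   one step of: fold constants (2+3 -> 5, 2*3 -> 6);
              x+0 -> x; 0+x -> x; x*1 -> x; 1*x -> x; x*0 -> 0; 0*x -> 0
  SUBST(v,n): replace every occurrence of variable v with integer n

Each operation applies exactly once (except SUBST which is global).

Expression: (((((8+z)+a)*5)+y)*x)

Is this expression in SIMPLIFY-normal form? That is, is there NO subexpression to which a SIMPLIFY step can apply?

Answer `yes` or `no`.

Expression: (((((8+z)+a)*5)+y)*x)
Scanning for simplifiable subexpressions (pre-order)...
  at root: (((((8+z)+a)*5)+y)*x) (not simplifiable)
  at L: ((((8+z)+a)*5)+y) (not simplifiable)
  at LL: (((8+z)+a)*5) (not simplifiable)
  at LLL: ((8+z)+a) (not simplifiable)
  at LLLL: (8+z) (not simplifiable)
Result: no simplifiable subexpression found -> normal form.

Answer: yes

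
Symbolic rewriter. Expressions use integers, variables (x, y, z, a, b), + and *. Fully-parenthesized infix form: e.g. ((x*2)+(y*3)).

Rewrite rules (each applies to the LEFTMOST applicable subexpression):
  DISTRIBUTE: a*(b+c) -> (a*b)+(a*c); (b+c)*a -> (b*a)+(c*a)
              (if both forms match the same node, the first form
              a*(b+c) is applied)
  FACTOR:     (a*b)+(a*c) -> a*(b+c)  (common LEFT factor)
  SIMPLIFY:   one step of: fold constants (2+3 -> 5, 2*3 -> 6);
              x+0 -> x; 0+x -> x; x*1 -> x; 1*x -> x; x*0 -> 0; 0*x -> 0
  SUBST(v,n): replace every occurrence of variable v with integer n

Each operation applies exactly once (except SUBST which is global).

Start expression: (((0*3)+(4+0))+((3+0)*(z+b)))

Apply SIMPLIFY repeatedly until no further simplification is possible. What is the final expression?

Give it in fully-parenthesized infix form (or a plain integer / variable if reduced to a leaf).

Answer: (4+(3*(z+b)))

Derivation:
Start: (((0*3)+(4+0))+((3+0)*(z+b)))
Step 1: at LL: (0*3) -> 0; overall: (((0*3)+(4+0))+((3+0)*(z+b))) -> ((0+(4+0))+((3+0)*(z+b)))
Step 2: at L: (0+(4+0)) -> (4+0); overall: ((0+(4+0))+((3+0)*(z+b))) -> ((4+0)+((3+0)*(z+b)))
Step 3: at L: (4+0) -> 4; overall: ((4+0)+((3+0)*(z+b))) -> (4+((3+0)*(z+b)))
Step 4: at RL: (3+0) -> 3; overall: (4+((3+0)*(z+b))) -> (4+(3*(z+b)))
Fixed point: (4+(3*(z+b)))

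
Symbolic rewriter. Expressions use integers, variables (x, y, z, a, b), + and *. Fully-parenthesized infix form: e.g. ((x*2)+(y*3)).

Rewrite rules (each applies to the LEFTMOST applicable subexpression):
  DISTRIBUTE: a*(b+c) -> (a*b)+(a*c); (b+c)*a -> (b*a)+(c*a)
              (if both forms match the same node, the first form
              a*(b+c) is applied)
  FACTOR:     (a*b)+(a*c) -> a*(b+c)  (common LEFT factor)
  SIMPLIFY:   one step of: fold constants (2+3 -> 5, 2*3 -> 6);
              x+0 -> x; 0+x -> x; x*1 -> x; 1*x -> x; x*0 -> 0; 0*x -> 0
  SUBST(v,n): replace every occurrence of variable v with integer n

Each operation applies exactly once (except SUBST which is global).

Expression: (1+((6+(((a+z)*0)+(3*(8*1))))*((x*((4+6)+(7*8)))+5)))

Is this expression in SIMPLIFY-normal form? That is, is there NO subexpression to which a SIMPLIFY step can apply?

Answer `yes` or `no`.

Answer: no

Derivation:
Expression: (1+((6+(((a+z)*0)+(3*(8*1))))*((x*((4+6)+(7*8)))+5)))
Scanning for simplifiable subexpressions (pre-order)...
  at root: (1+((6+(((a+z)*0)+(3*(8*1))))*((x*((4+6)+(7*8)))+5))) (not simplifiable)
  at R: ((6+(((a+z)*0)+(3*(8*1))))*((x*((4+6)+(7*8)))+5)) (not simplifiable)
  at RL: (6+(((a+z)*0)+(3*(8*1)))) (not simplifiable)
  at RLR: (((a+z)*0)+(3*(8*1))) (not simplifiable)
  at RLRL: ((a+z)*0) (SIMPLIFIABLE)
  at RLRLL: (a+z) (not simplifiable)
  at RLRR: (3*(8*1)) (not simplifiable)
  at RLRRR: (8*1) (SIMPLIFIABLE)
  at RR: ((x*((4+6)+(7*8)))+5) (not simplifiable)
  at RRL: (x*((4+6)+(7*8))) (not simplifiable)
  at RRLR: ((4+6)+(7*8)) (not simplifiable)
  at RRLRL: (4+6) (SIMPLIFIABLE)
  at RRLRR: (7*8) (SIMPLIFIABLE)
Found simplifiable subexpr at path RLRL: ((a+z)*0)
One SIMPLIFY step would give: (1+((6+(0+(3*(8*1))))*((x*((4+6)+(7*8)))+5)))
-> NOT in normal form.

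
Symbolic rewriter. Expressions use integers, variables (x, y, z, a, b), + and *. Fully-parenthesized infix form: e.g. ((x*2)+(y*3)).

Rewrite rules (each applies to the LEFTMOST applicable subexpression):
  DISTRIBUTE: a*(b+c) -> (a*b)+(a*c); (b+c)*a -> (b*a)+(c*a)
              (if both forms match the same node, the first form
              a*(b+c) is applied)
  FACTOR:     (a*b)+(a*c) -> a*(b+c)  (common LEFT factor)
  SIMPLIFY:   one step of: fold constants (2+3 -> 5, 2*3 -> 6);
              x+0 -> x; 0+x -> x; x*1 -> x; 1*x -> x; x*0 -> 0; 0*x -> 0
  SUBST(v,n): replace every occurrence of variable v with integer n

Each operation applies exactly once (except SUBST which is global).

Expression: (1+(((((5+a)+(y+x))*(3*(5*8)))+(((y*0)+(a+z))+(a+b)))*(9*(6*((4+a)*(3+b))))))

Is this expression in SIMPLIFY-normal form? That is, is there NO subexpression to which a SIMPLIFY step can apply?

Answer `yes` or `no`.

Answer: no

Derivation:
Expression: (1+(((((5+a)+(y+x))*(3*(5*8)))+(((y*0)+(a+z))+(a+b)))*(9*(6*((4+a)*(3+b))))))
Scanning for simplifiable subexpressions (pre-order)...
  at root: (1+(((((5+a)+(y+x))*(3*(5*8)))+(((y*0)+(a+z))+(a+b)))*(9*(6*((4+a)*(3+b)))))) (not simplifiable)
  at R: (((((5+a)+(y+x))*(3*(5*8)))+(((y*0)+(a+z))+(a+b)))*(9*(6*((4+a)*(3+b))))) (not simplifiable)
  at RL: ((((5+a)+(y+x))*(3*(5*8)))+(((y*0)+(a+z))+(a+b))) (not simplifiable)
  at RLL: (((5+a)+(y+x))*(3*(5*8))) (not simplifiable)
  at RLLL: ((5+a)+(y+x)) (not simplifiable)
  at RLLLL: (5+a) (not simplifiable)
  at RLLLR: (y+x) (not simplifiable)
  at RLLR: (3*(5*8)) (not simplifiable)
  at RLLRR: (5*8) (SIMPLIFIABLE)
  at RLR: (((y*0)+(a+z))+(a+b)) (not simplifiable)
  at RLRL: ((y*0)+(a+z)) (not simplifiable)
  at RLRLL: (y*0) (SIMPLIFIABLE)
  at RLRLR: (a+z) (not simplifiable)
  at RLRR: (a+b) (not simplifiable)
  at RR: (9*(6*((4+a)*(3+b)))) (not simplifiable)
  at RRR: (6*((4+a)*(3+b))) (not simplifiable)
  at RRRR: ((4+a)*(3+b)) (not simplifiable)
  at RRRRL: (4+a) (not simplifiable)
  at RRRRR: (3+b) (not simplifiable)
Found simplifiable subexpr at path RLLRR: (5*8)
One SIMPLIFY step would give: (1+(((((5+a)+(y+x))*(3*40))+(((y*0)+(a+z))+(a+b)))*(9*(6*((4+a)*(3+b))))))
-> NOT in normal form.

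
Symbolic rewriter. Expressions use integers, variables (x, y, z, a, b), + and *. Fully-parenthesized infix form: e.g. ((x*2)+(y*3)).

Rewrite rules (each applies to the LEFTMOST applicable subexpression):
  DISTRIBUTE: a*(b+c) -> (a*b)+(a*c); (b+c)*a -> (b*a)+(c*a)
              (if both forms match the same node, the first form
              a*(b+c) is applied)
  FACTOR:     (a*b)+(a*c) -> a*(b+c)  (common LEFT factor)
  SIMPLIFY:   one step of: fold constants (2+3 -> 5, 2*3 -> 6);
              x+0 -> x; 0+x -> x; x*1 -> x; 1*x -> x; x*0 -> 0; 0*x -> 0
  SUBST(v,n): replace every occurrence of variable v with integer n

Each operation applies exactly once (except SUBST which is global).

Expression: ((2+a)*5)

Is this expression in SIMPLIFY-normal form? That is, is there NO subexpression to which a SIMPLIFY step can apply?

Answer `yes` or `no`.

Answer: yes

Derivation:
Expression: ((2+a)*5)
Scanning for simplifiable subexpressions (pre-order)...
  at root: ((2+a)*5) (not simplifiable)
  at L: (2+a) (not simplifiable)
Result: no simplifiable subexpression found -> normal form.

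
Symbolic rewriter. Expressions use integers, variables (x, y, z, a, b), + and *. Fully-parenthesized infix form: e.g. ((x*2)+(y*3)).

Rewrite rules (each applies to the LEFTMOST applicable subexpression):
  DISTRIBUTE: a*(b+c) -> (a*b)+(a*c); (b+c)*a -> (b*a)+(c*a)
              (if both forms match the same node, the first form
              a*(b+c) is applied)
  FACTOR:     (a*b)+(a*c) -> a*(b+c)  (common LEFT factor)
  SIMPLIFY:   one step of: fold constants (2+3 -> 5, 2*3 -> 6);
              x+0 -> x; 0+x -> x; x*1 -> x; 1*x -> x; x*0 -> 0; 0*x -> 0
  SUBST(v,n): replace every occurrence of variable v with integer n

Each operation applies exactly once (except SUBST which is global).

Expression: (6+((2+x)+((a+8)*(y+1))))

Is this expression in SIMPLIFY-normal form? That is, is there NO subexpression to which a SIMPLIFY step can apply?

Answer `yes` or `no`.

Answer: yes

Derivation:
Expression: (6+((2+x)+((a+8)*(y+1))))
Scanning for simplifiable subexpressions (pre-order)...
  at root: (6+((2+x)+((a+8)*(y+1)))) (not simplifiable)
  at R: ((2+x)+((a+8)*(y+1))) (not simplifiable)
  at RL: (2+x) (not simplifiable)
  at RR: ((a+8)*(y+1)) (not simplifiable)
  at RRL: (a+8) (not simplifiable)
  at RRR: (y+1) (not simplifiable)
Result: no simplifiable subexpression found -> normal form.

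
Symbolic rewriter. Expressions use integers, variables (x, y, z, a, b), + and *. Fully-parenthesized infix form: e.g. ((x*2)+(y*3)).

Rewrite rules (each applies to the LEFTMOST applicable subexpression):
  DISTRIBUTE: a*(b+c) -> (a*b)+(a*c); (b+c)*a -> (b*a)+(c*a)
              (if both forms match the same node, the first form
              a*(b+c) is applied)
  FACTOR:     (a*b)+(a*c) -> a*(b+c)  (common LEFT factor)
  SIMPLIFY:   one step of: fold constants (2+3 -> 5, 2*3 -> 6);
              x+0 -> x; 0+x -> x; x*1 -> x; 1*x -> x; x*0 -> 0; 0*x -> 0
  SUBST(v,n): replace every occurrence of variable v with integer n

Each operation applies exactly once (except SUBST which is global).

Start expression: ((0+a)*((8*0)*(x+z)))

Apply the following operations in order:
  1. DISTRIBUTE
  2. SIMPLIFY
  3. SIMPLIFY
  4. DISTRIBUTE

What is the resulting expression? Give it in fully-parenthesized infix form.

Answer: (a*(((8*0)*x)+((8*0)*z)))

Derivation:
Start: ((0+a)*((8*0)*(x+z)))
Apply DISTRIBUTE at root (target: ((0+a)*((8*0)*(x+z)))): ((0+a)*((8*0)*(x+z))) -> ((0*((8*0)*(x+z)))+(a*((8*0)*(x+z))))
Apply SIMPLIFY at L (target: (0*((8*0)*(x+z)))): ((0*((8*0)*(x+z)))+(a*((8*0)*(x+z)))) -> (0+(a*((8*0)*(x+z))))
Apply SIMPLIFY at root (target: (0+(a*((8*0)*(x+z))))): (0+(a*((8*0)*(x+z)))) -> (a*((8*0)*(x+z)))
Apply DISTRIBUTE at R (target: ((8*0)*(x+z))): (a*((8*0)*(x+z))) -> (a*(((8*0)*x)+((8*0)*z)))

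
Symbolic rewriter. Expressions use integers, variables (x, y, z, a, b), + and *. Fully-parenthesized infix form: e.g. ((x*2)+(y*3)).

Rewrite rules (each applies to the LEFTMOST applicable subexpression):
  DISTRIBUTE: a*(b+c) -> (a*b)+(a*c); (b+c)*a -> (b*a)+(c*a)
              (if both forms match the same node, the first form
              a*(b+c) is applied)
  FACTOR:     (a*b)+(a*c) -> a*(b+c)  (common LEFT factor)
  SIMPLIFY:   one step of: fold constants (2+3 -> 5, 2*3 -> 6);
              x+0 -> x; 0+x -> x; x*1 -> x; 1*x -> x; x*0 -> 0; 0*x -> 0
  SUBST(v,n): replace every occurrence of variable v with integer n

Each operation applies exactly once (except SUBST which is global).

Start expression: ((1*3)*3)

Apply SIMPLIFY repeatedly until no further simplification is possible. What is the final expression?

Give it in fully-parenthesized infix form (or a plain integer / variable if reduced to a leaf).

Answer: 9

Derivation:
Start: ((1*3)*3)
Step 1: at L: (1*3) -> 3; overall: ((1*3)*3) -> (3*3)
Step 2: at root: (3*3) -> 9; overall: (3*3) -> 9
Fixed point: 9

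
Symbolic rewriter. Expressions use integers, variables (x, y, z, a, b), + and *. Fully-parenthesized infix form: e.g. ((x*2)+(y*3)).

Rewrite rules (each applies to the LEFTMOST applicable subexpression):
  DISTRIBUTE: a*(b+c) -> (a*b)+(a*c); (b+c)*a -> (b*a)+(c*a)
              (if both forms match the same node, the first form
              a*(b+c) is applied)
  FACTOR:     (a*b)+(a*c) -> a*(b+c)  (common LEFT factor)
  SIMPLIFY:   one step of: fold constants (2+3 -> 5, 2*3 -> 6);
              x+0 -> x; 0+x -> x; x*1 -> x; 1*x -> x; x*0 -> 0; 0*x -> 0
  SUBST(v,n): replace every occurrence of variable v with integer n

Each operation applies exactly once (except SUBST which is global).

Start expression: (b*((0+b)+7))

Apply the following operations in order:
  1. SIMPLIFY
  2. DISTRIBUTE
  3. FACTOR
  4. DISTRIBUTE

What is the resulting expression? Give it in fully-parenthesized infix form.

Answer: ((b*b)+(b*7))

Derivation:
Start: (b*((0+b)+7))
Apply SIMPLIFY at RL (target: (0+b)): (b*((0+b)+7)) -> (b*(b+7))
Apply DISTRIBUTE at root (target: (b*(b+7))): (b*(b+7)) -> ((b*b)+(b*7))
Apply FACTOR at root (target: ((b*b)+(b*7))): ((b*b)+(b*7)) -> (b*(b+7))
Apply DISTRIBUTE at root (target: (b*(b+7))): (b*(b+7)) -> ((b*b)+(b*7))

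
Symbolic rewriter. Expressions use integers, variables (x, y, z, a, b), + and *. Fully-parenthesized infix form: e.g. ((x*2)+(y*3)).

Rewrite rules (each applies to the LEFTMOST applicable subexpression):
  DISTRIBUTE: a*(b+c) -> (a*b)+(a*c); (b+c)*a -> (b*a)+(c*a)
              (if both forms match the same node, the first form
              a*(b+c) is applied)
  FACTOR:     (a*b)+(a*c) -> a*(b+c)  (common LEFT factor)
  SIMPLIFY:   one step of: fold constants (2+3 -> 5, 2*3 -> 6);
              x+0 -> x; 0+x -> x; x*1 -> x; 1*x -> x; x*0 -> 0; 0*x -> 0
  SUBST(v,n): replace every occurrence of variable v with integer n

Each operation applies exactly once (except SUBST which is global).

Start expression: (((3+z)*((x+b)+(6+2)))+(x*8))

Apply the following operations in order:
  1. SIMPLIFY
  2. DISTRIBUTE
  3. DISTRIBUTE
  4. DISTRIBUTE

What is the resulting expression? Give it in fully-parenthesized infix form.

Answer: (((((3*x)+(z*x))+((3+z)*b))+((3+z)*8))+(x*8))

Derivation:
Start: (((3+z)*((x+b)+(6+2)))+(x*8))
Apply SIMPLIFY at LRR (target: (6+2)): (((3+z)*((x+b)+(6+2)))+(x*8)) -> (((3+z)*((x+b)+8))+(x*8))
Apply DISTRIBUTE at L (target: ((3+z)*((x+b)+8))): (((3+z)*((x+b)+8))+(x*8)) -> ((((3+z)*(x+b))+((3+z)*8))+(x*8))
Apply DISTRIBUTE at LL (target: ((3+z)*(x+b))): ((((3+z)*(x+b))+((3+z)*8))+(x*8)) -> (((((3+z)*x)+((3+z)*b))+((3+z)*8))+(x*8))
Apply DISTRIBUTE at LLL (target: ((3+z)*x)): (((((3+z)*x)+((3+z)*b))+((3+z)*8))+(x*8)) -> (((((3*x)+(z*x))+((3+z)*b))+((3+z)*8))+(x*8))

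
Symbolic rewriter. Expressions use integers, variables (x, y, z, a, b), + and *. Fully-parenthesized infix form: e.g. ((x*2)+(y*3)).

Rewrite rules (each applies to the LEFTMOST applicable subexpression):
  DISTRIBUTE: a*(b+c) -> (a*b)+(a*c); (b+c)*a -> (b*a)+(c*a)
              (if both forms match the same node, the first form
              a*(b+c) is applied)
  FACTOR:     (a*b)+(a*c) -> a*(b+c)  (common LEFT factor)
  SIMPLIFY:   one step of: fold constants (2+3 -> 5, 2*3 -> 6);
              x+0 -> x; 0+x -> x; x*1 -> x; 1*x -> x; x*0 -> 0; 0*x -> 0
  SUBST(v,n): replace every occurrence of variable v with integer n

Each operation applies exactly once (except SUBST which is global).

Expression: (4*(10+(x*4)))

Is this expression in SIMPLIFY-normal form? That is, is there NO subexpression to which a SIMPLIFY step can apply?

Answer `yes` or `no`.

Answer: yes

Derivation:
Expression: (4*(10+(x*4)))
Scanning for simplifiable subexpressions (pre-order)...
  at root: (4*(10+(x*4))) (not simplifiable)
  at R: (10+(x*4)) (not simplifiable)
  at RR: (x*4) (not simplifiable)
Result: no simplifiable subexpression found -> normal form.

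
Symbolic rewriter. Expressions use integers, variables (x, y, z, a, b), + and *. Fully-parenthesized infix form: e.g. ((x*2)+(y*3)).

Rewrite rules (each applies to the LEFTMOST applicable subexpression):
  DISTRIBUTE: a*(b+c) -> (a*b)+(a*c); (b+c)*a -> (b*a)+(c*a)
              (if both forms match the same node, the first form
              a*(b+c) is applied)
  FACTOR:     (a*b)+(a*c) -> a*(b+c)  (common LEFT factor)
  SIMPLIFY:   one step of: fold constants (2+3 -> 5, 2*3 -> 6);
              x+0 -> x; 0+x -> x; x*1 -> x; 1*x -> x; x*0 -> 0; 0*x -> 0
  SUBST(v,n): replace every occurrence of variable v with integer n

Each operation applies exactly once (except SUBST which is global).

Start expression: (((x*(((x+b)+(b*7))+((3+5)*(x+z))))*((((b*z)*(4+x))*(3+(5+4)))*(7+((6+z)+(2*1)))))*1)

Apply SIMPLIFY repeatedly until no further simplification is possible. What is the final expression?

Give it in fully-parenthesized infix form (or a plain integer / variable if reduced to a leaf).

Answer: ((x*(((x+b)+(b*7))+(8*(x+z))))*((((b*z)*(4+x))*12)*(7+((6+z)+2))))

Derivation:
Start: (((x*(((x+b)+(b*7))+((3+5)*(x+z))))*((((b*z)*(4+x))*(3+(5+4)))*(7+((6+z)+(2*1)))))*1)
Step 1: at root: (((x*(((x+b)+(b*7))+((3+5)*(x+z))))*((((b*z)*(4+x))*(3+(5+4)))*(7+((6+z)+(2*1)))))*1) -> ((x*(((x+b)+(b*7))+((3+5)*(x+z))))*((((b*z)*(4+x))*(3+(5+4)))*(7+((6+z)+(2*1))))); overall: (((x*(((x+b)+(b*7))+((3+5)*(x+z))))*((((b*z)*(4+x))*(3+(5+4)))*(7+((6+z)+(2*1)))))*1) -> ((x*(((x+b)+(b*7))+((3+5)*(x+z))))*((((b*z)*(4+x))*(3+(5+4)))*(7+((6+z)+(2*1)))))
Step 2: at LRRL: (3+5) -> 8; overall: ((x*(((x+b)+(b*7))+((3+5)*(x+z))))*((((b*z)*(4+x))*(3+(5+4)))*(7+((6+z)+(2*1))))) -> ((x*(((x+b)+(b*7))+(8*(x+z))))*((((b*z)*(4+x))*(3+(5+4)))*(7+((6+z)+(2*1)))))
Step 3: at RLRR: (5+4) -> 9; overall: ((x*(((x+b)+(b*7))+(8*(x+z))))*((((b*z)*(4+x))*(3+(5+4)))*(7+((6+z)+(2*1))))) -> ((x*(((x+b)+(b*7))+(8*(x+z))))*((((b*z)*(4+x))*(3+9))*(7+((6+z)+(2*1)))))
Step 4: at RLR: (3+9) -> 12; overall: ((x*(((x+b)+(b*7))+(8*(x+z))))*((((b*z)*(4+x))*(3+9))*(7+((6+z)+(2*1))))) -> ((x*(((x+b)+(b*7))+(8*(x+z))))*((((b*z)*(4+x))*12)*(7+((6+z)+(2*1)))))
Step 5: at RRRR: (2*1) -> 2; overall: ((x*(((x+b)+(b*7))+(8*(x+z))))*((((b*z)*(4+x))*12)*(7+((6+z)+(2*1))))) -> ((x*(((x+b)+(b*7))+(8*(x+z))))*((((b*z)*(4+x))*12)*(7+((6+z)+2))))
Fixed point: ((x*(((x+b)+(b*7))+(8*(x+z))))*((((b*z)*(4+x))*12)*(7+((6+z)+2))))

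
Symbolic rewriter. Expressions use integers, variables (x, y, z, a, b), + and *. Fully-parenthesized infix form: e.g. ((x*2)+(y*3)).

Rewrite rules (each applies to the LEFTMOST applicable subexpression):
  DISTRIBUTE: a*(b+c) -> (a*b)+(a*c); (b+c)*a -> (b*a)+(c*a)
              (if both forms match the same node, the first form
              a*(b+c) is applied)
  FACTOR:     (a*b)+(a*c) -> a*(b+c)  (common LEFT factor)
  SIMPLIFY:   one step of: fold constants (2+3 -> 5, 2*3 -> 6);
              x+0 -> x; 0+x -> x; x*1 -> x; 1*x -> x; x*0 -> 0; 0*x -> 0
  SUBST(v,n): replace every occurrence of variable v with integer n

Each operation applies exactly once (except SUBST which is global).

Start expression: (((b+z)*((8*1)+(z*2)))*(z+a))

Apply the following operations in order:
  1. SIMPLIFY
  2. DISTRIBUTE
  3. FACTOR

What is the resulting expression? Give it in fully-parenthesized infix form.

Start: (((b+z)*((8*1)+(z*2)))*(z+a))
Apply SIMPLIFY at LRL (target: (8*1)): (((b+z)*((8*1)+(z*2)))*(z+a)) -> (((b+z)*(8+(z*2)))*(z+a))
Apply DISTRIBUTE at root (target: (((b+z)*(8+(z*2)))*(z+a))): (((b+z)*(8+(z*2)))*(z+a)) -> ((((b+z)*(8+(z*2)))*z)+(((b+z)*(8+(z*2)))*a))
Apply FACTOR at root (target: ((((b+z)*(8+(z*2)))*z)+(((b+z)*(8+(z*2)))*a))): ((((b+z)*(8+(z*2)))*z)+(((b+z)*(8+(z*2)))*a)) -> (((b+z)*(8+(z*2)))*(z+a))

Answer: (((b+z)*(8+(z*2)))*(z+a))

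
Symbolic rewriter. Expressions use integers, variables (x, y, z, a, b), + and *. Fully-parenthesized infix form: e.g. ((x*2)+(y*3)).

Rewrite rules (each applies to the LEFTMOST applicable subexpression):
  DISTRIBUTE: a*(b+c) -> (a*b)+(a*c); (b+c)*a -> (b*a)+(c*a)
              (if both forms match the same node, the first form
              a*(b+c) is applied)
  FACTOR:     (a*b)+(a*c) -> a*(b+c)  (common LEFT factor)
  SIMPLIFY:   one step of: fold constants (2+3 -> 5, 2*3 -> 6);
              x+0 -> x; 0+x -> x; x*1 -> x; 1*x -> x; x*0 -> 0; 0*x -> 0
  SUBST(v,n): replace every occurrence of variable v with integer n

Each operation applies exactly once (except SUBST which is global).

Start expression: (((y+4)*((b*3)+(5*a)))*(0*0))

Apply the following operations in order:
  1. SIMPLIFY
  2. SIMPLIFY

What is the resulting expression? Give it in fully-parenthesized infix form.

Answer: 0

Derivation:
Start: (((y+4)*((b*3)+(5*a)))*(0*0))
Apply SIMPLIFY at R (target: (0*0)): (((y+4)*((b*3)+(5*a)))*(0*0)) -> (((y+4)*((b*3)+(5*a)))*0)
Apply SIMPLIFY at root (target: (((y+4)*((b*3)+(5*a)))*0)): (((y+4)*((b*3)+(5*a)))*0) -> 0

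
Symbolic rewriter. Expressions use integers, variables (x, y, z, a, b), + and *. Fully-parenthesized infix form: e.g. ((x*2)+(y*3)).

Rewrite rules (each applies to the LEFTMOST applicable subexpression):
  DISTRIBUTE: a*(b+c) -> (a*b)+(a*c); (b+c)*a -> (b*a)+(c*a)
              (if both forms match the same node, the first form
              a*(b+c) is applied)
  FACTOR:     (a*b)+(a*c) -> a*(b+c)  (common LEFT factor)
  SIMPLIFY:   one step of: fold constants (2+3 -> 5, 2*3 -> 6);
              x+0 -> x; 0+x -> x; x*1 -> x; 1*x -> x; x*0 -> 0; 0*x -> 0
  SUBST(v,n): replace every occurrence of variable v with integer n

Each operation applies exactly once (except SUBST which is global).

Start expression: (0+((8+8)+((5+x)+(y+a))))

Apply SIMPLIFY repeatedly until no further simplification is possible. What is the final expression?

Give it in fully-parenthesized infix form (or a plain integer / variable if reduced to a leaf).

Start: (0+((8+8)+((5+x)+(y+a))))
Step 1: at root: (0+((8+8)+((5+x)+(y+a)))) -> ((8+8)+((5+x)+(y+a))); overall: (0+((8+8)+((5+x)+(y+a)))) -> ((8+8)+((5+x)+(y+a)))
Step 2: at L: (8+8) -> 16; overall: ((8+8)+((5+x)+(y+a))) -> (16+((5+x)+(y+a)))
Fixed point: (16+((5+x)+(y+a)))

Answer: (16+((5+x)+(y+a)))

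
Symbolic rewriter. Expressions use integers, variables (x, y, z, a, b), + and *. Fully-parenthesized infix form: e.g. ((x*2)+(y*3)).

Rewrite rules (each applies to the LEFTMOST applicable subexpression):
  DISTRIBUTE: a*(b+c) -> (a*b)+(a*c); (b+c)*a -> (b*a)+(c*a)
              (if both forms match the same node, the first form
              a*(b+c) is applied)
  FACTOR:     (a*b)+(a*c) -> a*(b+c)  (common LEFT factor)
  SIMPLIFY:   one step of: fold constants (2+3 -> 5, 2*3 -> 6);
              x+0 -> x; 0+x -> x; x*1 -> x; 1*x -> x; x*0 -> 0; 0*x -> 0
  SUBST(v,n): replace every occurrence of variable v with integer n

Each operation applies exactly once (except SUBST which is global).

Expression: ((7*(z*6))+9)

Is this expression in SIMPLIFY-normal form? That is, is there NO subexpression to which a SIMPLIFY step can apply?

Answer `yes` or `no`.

Answer: yes

Derivation:
Expression: ((7*(z*6))+9)
Scanning for simplifiable subexpressions (pre-order)...
  at root: ((7*(z*6))+9) (not simplifiable)
  at L: (7*(z*6)) (not simplifiable)
  at LR: (z*6) (not simplifiable)
Result: no simplifiable subexpression found -> normal form.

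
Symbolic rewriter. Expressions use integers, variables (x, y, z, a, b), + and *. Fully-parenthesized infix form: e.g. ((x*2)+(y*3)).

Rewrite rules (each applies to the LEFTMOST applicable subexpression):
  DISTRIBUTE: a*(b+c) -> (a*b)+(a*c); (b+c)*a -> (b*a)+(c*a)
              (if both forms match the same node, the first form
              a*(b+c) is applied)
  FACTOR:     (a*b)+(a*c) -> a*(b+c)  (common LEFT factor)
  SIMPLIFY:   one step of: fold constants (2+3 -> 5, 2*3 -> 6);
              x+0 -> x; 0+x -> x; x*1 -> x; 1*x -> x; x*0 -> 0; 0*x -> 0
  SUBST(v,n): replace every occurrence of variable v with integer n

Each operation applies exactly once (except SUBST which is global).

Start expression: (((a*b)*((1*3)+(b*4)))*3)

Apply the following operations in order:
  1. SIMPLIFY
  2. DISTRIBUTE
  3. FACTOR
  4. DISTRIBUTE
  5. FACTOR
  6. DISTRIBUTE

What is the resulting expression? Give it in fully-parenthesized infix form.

Answer: ((((a*b)*3)+((a*b)*(b*4)))*3)

Derivation:
Start: (((a*b)*((1*3)+(b*4)))*3)
Apply SIMPLIFY at LRL (target: (1*3)): (((a*b)*((1*3)+(b*4)))*3) -> (((a*b)*(3+(b*4)))*3)
Apply DISTRIBUTE at L (target: ((a*b)*(3+(b*4)))): (((a*b)*(3+(b*4)))*3) -> ((((a*b)*3)+((a*b)*(b*4)))*3)
Apply FACTOR at L (target: (((a*b)*3)+((a*b)*(b*4)))): ((((a*b)*3)+((a*b)*(b*4)))*3) -> (((a*b)*(3+(b*4)))*3)
Apply DISTRIBUTE at L (target: ((a*b)*(3+(b*4)))): (((a*b)*(3+(b*4)))*3) -> ((((a*b)*3)+((a*b)*(b*4)))*3)
Apply FACTOR at L (target: (((a*b)*3)+((a*b)*(b*4)))): ((((a*b)*3)+((a*b)*(b*4)))*3) -> (((a*b)*(3+(b*4)))*3)
Apply DISTRIBUTE at L (target: ((a*b)*(3+(b*4)))): (((a*b)*(3+(b*4)))*3) -> ((((a*b)*3)+((a*b)*(b*4)))*3)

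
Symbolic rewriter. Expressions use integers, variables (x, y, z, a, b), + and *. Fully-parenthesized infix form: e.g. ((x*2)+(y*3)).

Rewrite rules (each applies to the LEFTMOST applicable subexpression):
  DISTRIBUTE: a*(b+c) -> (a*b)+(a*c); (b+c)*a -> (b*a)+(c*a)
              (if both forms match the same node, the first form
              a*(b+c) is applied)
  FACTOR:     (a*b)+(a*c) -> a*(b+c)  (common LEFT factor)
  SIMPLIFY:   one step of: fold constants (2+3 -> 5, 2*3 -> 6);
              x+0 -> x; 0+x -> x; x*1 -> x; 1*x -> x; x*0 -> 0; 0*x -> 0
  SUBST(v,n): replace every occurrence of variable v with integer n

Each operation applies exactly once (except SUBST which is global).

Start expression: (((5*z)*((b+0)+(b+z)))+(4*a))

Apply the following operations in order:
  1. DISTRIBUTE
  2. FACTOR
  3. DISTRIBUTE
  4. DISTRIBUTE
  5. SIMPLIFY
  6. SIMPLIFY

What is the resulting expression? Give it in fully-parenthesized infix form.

Answer: ((((5*z)*b)+((5*z)*(b+z)))+(4*a))

Derivation:
Start: (((5*z)*((b+0)+(b+z)))+(4*a))
Apply DISTRIBUTE at L (target: ((5*z)*((b+0)+(b+z)))): (((5*z)*((b+0)+(b+z)))+(4*a)) -> ((((5*z)*(b+0))+((5*z)*(b+z)))+(4*a))
Apply FACTOR at L (target: (((5*z)*(b+0))+((5*z)*(b+z)))): ((((5*z)*(b+0))+((5*z)*(b+z)))+(4*a)) -> (((5*z)*((b+0)+(b+z)))+(4*a))
Apply DISTRIBUTE at L (target: ((5*z)*((b+0)+(b+z)))): (((5*z)*((b+0)+(b+z)))+(4*a)) -> ((((5*z)*(b+0))+((5*z)*(b+z)))+(4*a))
Apply DISTRIBUTE at LL (target: ((5*z)*(b+0))): ((((5*z)*(b+0))+((5*z)*(b+z)))+(4*a)) -> (((((5*z)*b)+((5*z)*0))+((5*z)*(b+z)))+(4*a))
Apply SIMPLIFY at LLR (target: ((5*z)*0)): (((((5*z)*b)+((5*z)*0))+((5*z)*(b+z)))+(4*a)) -> (((((5*z)*b)+0)+((5*z)*(b+z)))+(4*a))
Apply SIMPLIFY at LL (target: (((5*z)*b)+0)): (((((5*z)*b)+0)+((5*z)*(b+z)))+(4*a)) -> ((((5*z)*b)+((5*z)*(b+z)))+(4*a))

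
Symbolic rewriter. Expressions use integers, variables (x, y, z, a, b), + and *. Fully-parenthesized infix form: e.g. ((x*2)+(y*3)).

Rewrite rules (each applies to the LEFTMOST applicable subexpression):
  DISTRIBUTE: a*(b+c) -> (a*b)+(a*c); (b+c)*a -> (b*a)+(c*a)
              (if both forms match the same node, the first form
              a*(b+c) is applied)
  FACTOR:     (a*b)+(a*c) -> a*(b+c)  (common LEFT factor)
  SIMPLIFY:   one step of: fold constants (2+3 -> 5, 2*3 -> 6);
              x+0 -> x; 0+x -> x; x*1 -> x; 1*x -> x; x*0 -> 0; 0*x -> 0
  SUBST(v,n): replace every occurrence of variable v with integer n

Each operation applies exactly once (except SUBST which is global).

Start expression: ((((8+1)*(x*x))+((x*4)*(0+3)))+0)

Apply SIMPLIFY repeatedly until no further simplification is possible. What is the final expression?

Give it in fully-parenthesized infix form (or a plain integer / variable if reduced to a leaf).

Start: ((((8+1)*(x*x))+((x*4)*(0+3)))+0)
Step 1: at root: ((((8+1)*(x*x))+((x*4)*(0+3)))+0) -> (((8+1)*(x*x))+((x*4)*(0+3))); overall: ((((8+1)*(x*x))+((x*4)*(0+3)))+0) -> (((8+1)*(x*x))+((x*4)*(0+3)))
Step 2: at LL: (8+1) -> 9; overall: (((8+1)*(x*x))+((x*4)*(0+3))) -> ((9*(x*x))+((x*4)*(0+3)))
Step 3: at RR: (0+3) -> 3; overall: ((9*(x*x))+((x*4)*(0+3))) -> ((9*(x*x))+((x*4)*3))
Fixed point: ((9*(x*x))+((x*4)*3))

Answer: ((9*(x*x))+((x*4)*3))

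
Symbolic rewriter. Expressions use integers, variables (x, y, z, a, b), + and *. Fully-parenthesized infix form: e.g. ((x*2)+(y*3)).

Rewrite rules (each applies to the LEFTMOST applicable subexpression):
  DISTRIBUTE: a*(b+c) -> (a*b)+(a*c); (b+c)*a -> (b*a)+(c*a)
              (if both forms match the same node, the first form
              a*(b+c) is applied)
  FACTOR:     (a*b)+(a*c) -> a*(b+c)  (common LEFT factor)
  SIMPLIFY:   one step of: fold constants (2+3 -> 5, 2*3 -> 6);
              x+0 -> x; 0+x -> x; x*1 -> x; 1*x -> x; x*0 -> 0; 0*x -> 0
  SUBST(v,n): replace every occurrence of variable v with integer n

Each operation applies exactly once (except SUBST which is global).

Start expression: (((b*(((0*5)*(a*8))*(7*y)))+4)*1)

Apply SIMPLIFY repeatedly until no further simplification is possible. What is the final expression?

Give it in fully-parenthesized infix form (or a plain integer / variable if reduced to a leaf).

Answer: 4

Derivation:
Start: (((b*(((0*5)*(a*8))*(7*y)))+4)*1)
Step 1: at root: (((b*(((0*5)*(a*8))*(7*y)))+4)*1) -> ((b*(((0*5)*(a*8))*(7*y)))+4); overall: (((b*(((0*5)*(a*8))*(7*y)))+4)*1) -> ((b*(((0*5)*(a*8))*(7*y)))+4)
Step 2: at LRLL: (0*5) -> 0; overall: ((b*(((0*5)*(a*8))*(7*y)))+4) -> ((b*((0*(a*8))*(7*y)))+4)
Step 3: at LRL: (0*(a*8)) -> 0; overall: ((b*((0*(a*8))*(7*y)))+4) -> ((b*(0*(7*y)))+4)
Step 4: at LR: (0*(7*y)) -> 0; overall: ((b*(0*(7*y)))+4) -> ((b*0)+4)
Step 5: at L: (b*0) -> 0; overall: ((b*0)+4) -> (0+4)
Step 6: at root: (0+4) -> 4; overall: (0+4) -> 4
Fixed point: 4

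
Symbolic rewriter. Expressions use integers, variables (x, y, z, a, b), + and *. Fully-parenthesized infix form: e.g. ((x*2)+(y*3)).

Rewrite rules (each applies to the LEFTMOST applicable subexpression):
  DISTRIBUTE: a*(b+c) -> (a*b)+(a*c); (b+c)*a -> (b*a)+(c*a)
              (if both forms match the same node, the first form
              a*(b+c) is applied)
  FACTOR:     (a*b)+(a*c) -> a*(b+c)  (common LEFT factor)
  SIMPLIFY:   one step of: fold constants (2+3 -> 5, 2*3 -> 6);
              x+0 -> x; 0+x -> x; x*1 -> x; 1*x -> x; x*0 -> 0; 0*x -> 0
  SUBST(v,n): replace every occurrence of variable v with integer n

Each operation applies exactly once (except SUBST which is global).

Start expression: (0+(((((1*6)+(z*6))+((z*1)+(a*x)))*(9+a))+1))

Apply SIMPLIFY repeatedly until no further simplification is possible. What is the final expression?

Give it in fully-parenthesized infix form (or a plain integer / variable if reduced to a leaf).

Start: (0+(((((1*6)+(z*6))+((z*1)+(a*x)))*(9+a))+1))
Step 1: at root: (0+(((((1*6)+(z*6))+((z*1)+(a*x)))*(9+a))+1)) -> (((((1*6)+(z*6))+((z*1)+(a*x)))*(9+a))+1); overall: (0+(((((1*6)+(z*6))+((z*1)+(a*x)))*(9+a))+1)) -> (((((1*6)+(z*6))+((z*1)+(a*x)))*(9+a))+1)
Step 2: at LLLL: (1*6) -> 6; overall: (((((1*6)+(z*6))+((z*1)+(a*x)))*(9+a))+1) -> ((((6+(z*6))+((z*1)+(a*x)))*(9+a))+1)
Step 3: at LLRL: (z*1) -> z; overall: ((((6+(z*6))+((z*1)+(a*x)))*(9+a))+1) -> ((((6+(z*6))+(z+(a*x)))*(9+a))+1)
Fixed point: ((((6+(z*6))+(z+(a*x)))*(9+a))+1)

Answer: ((((6+(z*6))+(z+(a*x)))*(9+a))+1)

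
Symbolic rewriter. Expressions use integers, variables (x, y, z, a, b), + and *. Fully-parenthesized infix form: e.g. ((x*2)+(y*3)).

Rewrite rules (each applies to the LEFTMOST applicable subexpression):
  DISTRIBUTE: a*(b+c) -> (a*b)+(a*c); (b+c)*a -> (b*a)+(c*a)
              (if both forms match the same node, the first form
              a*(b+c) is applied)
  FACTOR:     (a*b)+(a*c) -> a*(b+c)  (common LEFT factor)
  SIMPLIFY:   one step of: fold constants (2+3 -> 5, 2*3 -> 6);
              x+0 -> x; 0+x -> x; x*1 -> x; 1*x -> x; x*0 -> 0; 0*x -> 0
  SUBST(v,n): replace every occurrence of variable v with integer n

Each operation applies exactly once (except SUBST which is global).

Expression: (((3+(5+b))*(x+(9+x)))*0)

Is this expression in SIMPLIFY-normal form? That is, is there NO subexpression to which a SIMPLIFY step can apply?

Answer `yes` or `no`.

Answer: no

Derivation:
Expression: (((3+(5+b))*(x+(9+x)))*0)
Scanning for simplifiable subexpressions (pre-order)...
  at root: (((3+(5+b))*(x+(9+x)))*0) (SIMPLIFIABLE)
  at L: ((3+(5+b))*(x+(9+x))) (not simplifiable)
  at LL: (3+(5+b)) (not simplifiable)
  at LLR: (5+b) (not simplifiable)
  at LR: (x+(9+x)) (not simplifiable)
  at LRR: (9+x) (not simplifiable)
Found simplifiable subexpr at path root: (((3+(5+b))*(x+(9+x)))*0)
One SIMPLIFY step would give: 0
-> NOT in normal form.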